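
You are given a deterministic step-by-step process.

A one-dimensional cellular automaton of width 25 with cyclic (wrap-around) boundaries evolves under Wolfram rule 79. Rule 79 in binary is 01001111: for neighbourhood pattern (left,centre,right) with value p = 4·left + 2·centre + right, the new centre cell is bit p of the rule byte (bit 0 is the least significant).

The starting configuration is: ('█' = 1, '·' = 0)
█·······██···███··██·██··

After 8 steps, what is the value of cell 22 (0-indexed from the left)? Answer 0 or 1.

1

k=0  █·······██···███··██·██··
k=1  █·████████·███·█·███·██·█
k=2  █·█······█·█·█·█·█·█·██·█
k=3  █·█·██████·█·█·█·█·█·██·█
k=4  █·█·█····█·█·█·█·█·█·██·█
k=5  █·█·█·████·█·█·█·█·█·██·█
k=6  █·█·█·█··█·█·█·█·█·█·██·█
k=7  █·█·█·█·██·█·█·█·█·█·██·█
k=8  █·█·█·█·██·█·█·█·█·█·██·█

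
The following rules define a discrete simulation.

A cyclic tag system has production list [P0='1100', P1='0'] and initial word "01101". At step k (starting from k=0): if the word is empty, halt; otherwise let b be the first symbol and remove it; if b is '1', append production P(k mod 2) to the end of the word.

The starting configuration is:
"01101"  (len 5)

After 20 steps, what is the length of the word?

10

[0] "01101"  (len 5)
[1] "1101"  (len 4)
[2] "1010"  (len 4)
[3] "0101100"  (len 7)
[4] "101100"  (len 6)
[5] "011001100"  (len 9)
[6] "11001100"  (len 8)
[7] "10011001100"  (len 11)
[8] "00110011000"  (len 11)
[9] "0110011000"  (len 10)
[10] "110011000"  (len 9)
[11] "100110001100"  (len 12)
[12] "001100011000"  (len 12)
[13] "01100011000"  (len 11)
[14] "1100011000"  (len 10)
[15] "1000110001100"  (len 13)
[16] "0001100011000"  (len 13)
[17] "001100011000"  (len 12)
[18] "01100011000"  (len 11)
[19] "1100011000"  (len 10)
[20] "1000110000"  (len 10)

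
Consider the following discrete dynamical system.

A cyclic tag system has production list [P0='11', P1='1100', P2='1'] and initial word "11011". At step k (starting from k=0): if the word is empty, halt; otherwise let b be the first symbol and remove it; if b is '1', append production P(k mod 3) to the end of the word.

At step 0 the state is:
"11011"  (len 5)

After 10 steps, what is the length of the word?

15

[0] "11011"  (len 5)
[1] "101111"  (len 6)
[2] "011111100"  (len 9)
[3] "11111100"  (len 8)
[4] "111110011"  (len 9)
[5] "111100111100"  (len 12)
[6] "111001111001"  (len 12)
[7] "1100111100111"  (len 13)
[8] "1001111001111100"  (len 16)
[9] "0011110011111001"  (len 16)
[10] "011110011111001"  (len 15)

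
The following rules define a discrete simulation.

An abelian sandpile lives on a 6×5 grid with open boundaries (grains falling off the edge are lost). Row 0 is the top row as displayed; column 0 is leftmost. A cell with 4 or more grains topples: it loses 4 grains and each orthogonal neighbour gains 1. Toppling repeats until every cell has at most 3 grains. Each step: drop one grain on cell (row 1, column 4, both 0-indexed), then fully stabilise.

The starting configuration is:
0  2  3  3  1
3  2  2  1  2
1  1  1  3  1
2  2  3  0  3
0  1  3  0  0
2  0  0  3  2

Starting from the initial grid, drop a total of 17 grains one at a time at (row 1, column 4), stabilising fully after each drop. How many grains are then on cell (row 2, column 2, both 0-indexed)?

3

step 0: 0  2  3  3  1
3  2  2  1  2
1  1  1  3  1
2  2  3  0  3
0  1  3  0  0
2  0  0  3  2
step 1: 0  2  3  3  1
3  2  2  1  3
1  1  1  3  1
2  2  3  0  3
0  1  3  0  0
2  0  0  3  2
step 2: 0  2  3  3  2
3  2  2  2  0
1  1  1  3  2
2  2  3  0  3
0  1  3  0  0
2  0  0  3  2
step 3: 0  2  3  3  2
3  2  2  2  1
1  1  1  3  2
2  2  3  0  3
0  1  3  0  0
2  0  0  3  2
step 4: 0  2  3  3  2
3  2  2  2  2
1  1  1  3  2
2  2  3  0  3
0  1  3  0  0
2  0  0  3  2
step 5: 0  2  3  3  2
3  2  2  2  3
1  1  1  3  2
2  2  3  0  3
0  1  3  0  0
2  0  0  3  2
step 6: 0  2  3  3  3
3  2  2  3  0
1  1  1  3  3
2  2  3  0  3
0  1  3  0  0
2  0  0  3  2
step 7: 0  2  3  3  3
3  2  2  3  1
1  1  1  3  3
2  2  3  0  3
0  1  3  0  0
2  0  0  3  2
step 8: 0  2  3  3  3
3  2  2  3  2
1  1  1  3  3
2  2  3  0  3
0  1  3  0  0
2  0  0  3  2
step 9: 0  2  3  3  3
3  2  2  3  3
1  1  1  3  3
2  2  3  0  3
0  1  3  0  0
2  0  0  3  2
step 10: 0  3  1  2  1
3  3  0  3  3
1  1  3  1  2
2  2  3  2  0
0  1  3  0  1
2  0  0  3  2
step 11: 0  3  1  3  2
3  3  1  0  1
1  1  3  2  3
2  2  3  2  0
0  1  3  0  1
2  0  0  3  2
step 12: 0  3  1  3  2
3  3  1  0  2
1  1  3  2  3
2  2  3  2  0
0  1  3  0  1
2  0  0  3  2
step 13: 0  3  1  3  2
3  3  1  0  3
1  1  3  2  3
2  2  3  2  0
0  1  3  0  1
2  0  0  3  2
step 14: 0  3  1  3  3
3  3  1  1  1
1  1  3  3  0
2  2  3  2  1
0  1  3  0  1
2  0  0  3  2
step 15: 0  3  1  3  3
3  3  1  1  2
1  1  3  3  0
2  2  3  2  1
0  1  3  0  1
2  0  0  3  2
step 16: 0  3  1  3  3
3  3  1  1  3
1  1  3  3  0
2  2  3  2  1
0  1  3  0  1
2  0  0  3  2
step 17: 0  3  2  0  1
3  3  1  3  1
1  1  3  3  1
2  2  3  2  1
0  1  3  0  1
2  0  0  3  2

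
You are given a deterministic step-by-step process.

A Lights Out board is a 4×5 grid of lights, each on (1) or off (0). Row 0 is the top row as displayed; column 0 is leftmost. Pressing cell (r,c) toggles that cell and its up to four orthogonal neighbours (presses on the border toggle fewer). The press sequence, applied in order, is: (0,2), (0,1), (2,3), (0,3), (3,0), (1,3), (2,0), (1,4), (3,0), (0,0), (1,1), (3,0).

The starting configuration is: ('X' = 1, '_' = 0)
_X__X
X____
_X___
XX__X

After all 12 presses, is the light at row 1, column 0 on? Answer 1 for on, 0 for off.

k=0  _X__X
X____
_X___
XX__X
k=1  __XXX
X_X__
_X___
XX__X
k=2  XX_XX
XXX__
_X___
XX__X
k=3  XX_XX
XXXX_
_XXXX
XX_XX
k=4  XXX__
XXX__
_XXXX
XX_XX
k=5  XXX__
XXX__
XXXXX
___XX
k=6  XXXX_
XX_XX
XXX_X
___XX
k=7  XXXX_
_X_XX
__X_X
X__XX
k=8  XXXXX
_X___
__X__
X__XX
k=9  XXXXX
_X___
X_X__
_X_XX
k=10  __XXX
XX___
X_X__
_X_XX
k=11  _XXXX
__X__
XXX__
_X_XX
k=12  _XXXX
__X__
_XX__
X__XX

0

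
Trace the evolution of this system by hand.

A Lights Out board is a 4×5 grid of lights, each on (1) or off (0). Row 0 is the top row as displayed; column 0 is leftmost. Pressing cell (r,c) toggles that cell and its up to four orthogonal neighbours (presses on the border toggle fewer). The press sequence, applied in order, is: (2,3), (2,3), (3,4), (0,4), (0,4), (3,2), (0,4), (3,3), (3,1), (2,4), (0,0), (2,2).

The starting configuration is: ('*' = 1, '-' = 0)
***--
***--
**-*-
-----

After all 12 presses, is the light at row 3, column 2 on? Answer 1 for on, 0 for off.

0

0) ***--
***--
**-*-
-----
1) ***--
****-
***-*
---*-
2) ***--
***--
**-*-
-----
3) ***--
***--
**-**
---**
4) *****
***-*
**-**
---**
5) ***--
***--
**-**
---**
6) ***--
***--
*****
-**-*
7) *****
***-*
*****
-**-*
8) *****
***-*
***-*
-*-*-
9) *****
***-*
*-*-*
*-**-
10) *****
***--
*-**-
*-***
11) --***
-**--
*-**-
*-***
12) --***
-*---
**---
*--**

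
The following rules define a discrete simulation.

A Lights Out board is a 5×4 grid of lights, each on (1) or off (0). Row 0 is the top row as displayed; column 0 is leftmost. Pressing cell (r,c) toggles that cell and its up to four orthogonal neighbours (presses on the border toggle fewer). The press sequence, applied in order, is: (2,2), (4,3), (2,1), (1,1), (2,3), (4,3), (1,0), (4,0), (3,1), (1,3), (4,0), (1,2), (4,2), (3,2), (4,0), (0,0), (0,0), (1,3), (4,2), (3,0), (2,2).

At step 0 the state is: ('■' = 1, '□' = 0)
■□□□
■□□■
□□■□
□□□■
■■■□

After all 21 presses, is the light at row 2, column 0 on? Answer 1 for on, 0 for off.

[0] ■□□□
■□□■
□□■□
□□□■
■■■□
[1] ■□□□
■□■■
□■□■
□□■■
■■■□
[2] ■□□□
■□■■
□■□■
□□■□
■■□■
[3] ■□□□
■■■■
■□■■
□■■□
■■□■
[4] ■■□□
□□□■
■■■■
□■■□
■■□■
[5] ■■□□
□□□□
■■□□
□■■■
■■□■
[6] ■■□□
□□□□
■■□□
□■■□
■■■□
[7] □■□□
■■□□
□■□□
□■■□
■■■□
[8] □■□□
■■□□
□■□□
■■■□
□□■□
[9] □■□□
■■□□
□□□□
□□□□
□■■□
[10] □■□■
■■■■
□□□■
□□□□
□■■□
[11] □■□■
■■■■
□□□■
■□□□
■□■□
[12] □■■■
■□□□
□□■■
■□□□
■□■□
[13] □■■■
■□□□
□□■■
■□■□
■■□■
[14] □■■■
■□□□
□□□■
■■□■
■■■■
[15] □■■■
■□□□
□□□■
□■□■
□□■■
[16] ■□■■
□□□□
□□□■
□■□■
□□■■
[17] □■■■
■□□□
□□□■
□■□■
□□■■
[18] □■■□
■□■■
□□□□
□■□■
□□■■
[19] □■■□
■□■■
□□□□
□■■■
□■□□
[20] □■■□
■□■■
■□□□
■□■■
■■□□
[21] □■■□
■□□■
■■■■
■□□■
■■□□

1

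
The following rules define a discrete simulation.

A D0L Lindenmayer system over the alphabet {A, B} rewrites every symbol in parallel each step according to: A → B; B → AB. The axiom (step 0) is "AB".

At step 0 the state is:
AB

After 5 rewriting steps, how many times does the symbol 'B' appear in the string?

gen 0: AB
gen 1: BAB
gen 2: ABBAB
gen 3: BABABBAB
gen 4: ABBABBABABBAB
gen 5: BABABBABABBABBABABBAB

13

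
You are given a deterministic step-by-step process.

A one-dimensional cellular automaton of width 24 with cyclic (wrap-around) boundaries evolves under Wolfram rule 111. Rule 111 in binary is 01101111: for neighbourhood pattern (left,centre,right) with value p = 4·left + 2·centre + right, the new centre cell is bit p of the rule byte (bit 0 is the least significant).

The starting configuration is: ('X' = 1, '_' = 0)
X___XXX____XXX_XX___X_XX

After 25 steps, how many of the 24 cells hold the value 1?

12

0) X___XXX____XXX_XX___X_XX
1) X_XXX_X_XXXX_XXXX_XXXXX_
2) XXX_XXXXX__XXX__XXX___XX
3) __XXX___X_XX_X_XX_X_XXX_
4) XXX_X_XXXXXXXXXXXXXXX_X_
5) X_XXXXX_____________XXXX
6) XXX___X_XXXXXXXXXXXXX___
7) X_X_XXXXX___________X_XX
8) XXXXX___X_XXXXXXXXXXXXX_
9) X___X_XXXXX___________XX
10) X_XXXXX___X_XXXXXXXXXXX_
11) XXX___X_XXXXX_________XX
12) __X_XXXXX___X_XXXXXXXXX_
13) XXXXX___X_XXXXX_______X_
14) X___X_XXXXX___X_XXXXXXXX
15) X_XXXXX___X_XXXXX_______
16) XXX___X_XXXXX___X_XXXXXX
17) __X_XXXXX___X_XXXXX_____
18) XXXXX___X_XXXXX___X_XXXX
19) ____X_XXXXX___X_XXXXX___
20) XXXXXXX___X_XXXXX___X_XX
21) ______X_XXXXX___X_XXXXX_
22) XXXXXXXXX___X_XXXXX___X_
23) X_______X_XXXXX___X_XXXX
24) X_XXXXXXXXX___X_XXXXX___
25) XXX_______X_XXXXX___X_XX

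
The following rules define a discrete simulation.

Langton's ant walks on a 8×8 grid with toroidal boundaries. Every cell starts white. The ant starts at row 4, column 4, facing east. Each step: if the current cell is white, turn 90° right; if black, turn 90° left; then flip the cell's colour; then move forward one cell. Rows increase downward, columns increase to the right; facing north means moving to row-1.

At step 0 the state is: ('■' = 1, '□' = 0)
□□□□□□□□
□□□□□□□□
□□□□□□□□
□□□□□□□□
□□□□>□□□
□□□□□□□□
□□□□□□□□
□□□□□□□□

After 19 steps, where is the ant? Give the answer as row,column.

k=0  □□□□□□□□
□□□□□□□□
□□□□□□□□
□□□□□□□□
□□□□>□□□
□□□□□□□□
□□□□□□□□
□□□□□□□□
k=1  □□□□□□□□
□□□□□□□□
□□□□□□□□
□□□□□□□□
□□□□■□□□
□□□□v□□□
□□□□□□□□
□□□□□□□□
k=2  □□□□□□□□
□□□□□□□□
□□□□□□□□
□□□□□□□□
□□□□■□□□
□□□<■□□□
□□□□□□□□
□□□□□□□□
k=3  □□□□□□□□
□□□□□□□□
□□□□□□□□
□□□□□□□□
□□□^■□□□
□□□■■□□□
□□□□□□□□
□□□□□□□□
k=4  □□□□□□□□
□□□□□□□□
□□□□□□□□
□□□□□□□□
□□□■>□□□
□□□■■□□□
□□□□□□□□
□□□□□□□□
k=5  □□□□□□□□
□□□□□□□□
□□□□□□□□
□□□□^□□□
□□□■□□□□
□□□■■□□□
□□□□□□□□
□□□□□□□□
k=6  □□□□□□□□
□□□□□□□□
□□□□□□□□
□□□□■>□□
□□□■□□□□
□□□■■□□□
□□□□□□□□
□□□□□□□□
k=7  □□□□□□□□
□□□□□□□□
□□□□□□□□
□□□□■■□□
□□□■□v□□
□□□■■□□□
□□□□□□□□
□□□□□□□□
k=8  □□□□□□□□
□□□□□□□□
□□□□□□□□
□□□□■■□□
□□□■<■□□
□□□■■□□□
□□□□□□□□
□□□□□□□□
k=9  □□□□□□□□
□□□□□□□□
□□□□□□□□
□□□□^■□□
□□□■■■□□
□□□■■□□□
□□□□□□□□
□□□□□□□□
k=10  □□□□□□□□
□□□□□□□□
□□□□□□□□
□□□<□■□□
□□□■■■□□
□□□■■□□□
□□□□□□□□
□□□□□□□□
k=11  □□□□□□□□
□□□□□□□□
□□□^□□□□
□□□■□■□□
□□□■■■□□
□□□■■□□□
□□□□□□□□
□□□□□□□□
k=12  □□□□□□□□
□□□□□□□□
□□□■>□□□
□□□■□■□□
□□□■■■□□
□□□■■□□□
□□□□□□□□
□□□□□□□□
k=13  □□□□□□□□
□□□□□□□□
□□□■■□□□
□□□■v■□□
□□□■■■□□
□□□■■□□□
□□□□□□□□
□□□□□□□□
k=14  □□□□□□□□
□□□□□□□□
□□□■■□□□
□□□<■■□□
□□□■■■□□
□□□■■□□□
□□□□□□□□
□□□□□□□□
k=15  □□□□□□□□
□□□□□□□□
□□□■■□□□
□□□□■■□□
□□□v■■□□
□□□■■□□□
□□□□□□□□
□□□□□□□□
k=16  □□□□□□□□
□□□□□□□□
□□□■■□□□
□□□□■■□□
□□□□>■□□
□□□■■□□□
□□□□□□□□
□□□□□□□□
k=17  □□□□□□□□
□□□□□□□□
□□□■■□□□
□□□□^■□□
□□□□□■□□
□□□■■□□□
□□□□□□□□
□□□□□□□□
k=18  □□□□□□□□
□□□□□□□□
□□□■■□□□
□□□<□■□□
□□□□□■□□
□□□■■□□□
□□□□□□□□
□□□□□□□□
k=19  □□□□□□□□
□□□□□□□□
□□□^■□□□
□□□■□■□□
□□□□□■□□
□□□■■□□□
□□□□□□□□
□□□□□□□□

2,3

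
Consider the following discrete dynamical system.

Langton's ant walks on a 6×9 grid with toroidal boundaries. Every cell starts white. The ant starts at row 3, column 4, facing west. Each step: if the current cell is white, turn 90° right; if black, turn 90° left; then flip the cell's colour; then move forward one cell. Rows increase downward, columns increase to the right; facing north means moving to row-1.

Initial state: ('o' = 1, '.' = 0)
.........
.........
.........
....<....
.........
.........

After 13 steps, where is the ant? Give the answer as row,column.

4,4

t=0: .........
.........
.........
....<....
.........
.........
t=1: .........
.........
....^....
....o....
.........
.........
t=2: .........
.........
....o>...
....o....
.........
.........
t=3: .........
.........
....oo...
....ov...
.........
.........
t=4: .........
.........
....oo...
....<o...
.........
.........
t=5: .........
.........
....oo...
.....o...
....v....
.........
t=6: .........
.........
....oo...
.....o...
...<o....
.........
t=7: .........
.........
....oo...
...^.o...
...oo....
.........
t=8: .........
.........
....oo...
...o>o...
...oo....
.........
t=9: .........
.........
....oo...
...ooo...
...ov....
.........
t=10: .........
.........
....oo...
...ooo...
...o.>...
.........
t=11: .........
.........
....oo...
...ooo...
...o.o...
.....v...
t=12: .........
.........
....oo...
...ooo...
...o.o...
....<o...
t=13: .........
.........
....oo...
...ooo...
...o^o...
....oo...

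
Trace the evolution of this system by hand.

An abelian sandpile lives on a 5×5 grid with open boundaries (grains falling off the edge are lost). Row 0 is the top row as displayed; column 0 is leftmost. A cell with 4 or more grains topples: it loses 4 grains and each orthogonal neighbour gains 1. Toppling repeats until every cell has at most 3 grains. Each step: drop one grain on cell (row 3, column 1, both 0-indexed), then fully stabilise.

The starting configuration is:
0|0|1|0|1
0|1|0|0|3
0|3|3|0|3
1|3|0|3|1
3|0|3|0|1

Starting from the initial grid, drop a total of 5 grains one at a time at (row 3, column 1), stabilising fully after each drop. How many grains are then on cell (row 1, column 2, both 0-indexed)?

1

t=0: 0|0|1|0|1
0|1|0|0|3
0|3|3|0|3
1|3|0|3|1
3|0|3|0|1
t=1: 0|0|1|0|1
0|2|1|0|3
1|1|0|1|3
2|1|2|3|1
3|1|3|0|1
t=2: 0|0|1|0|1
0|2|1|0|3
1|1|0|1|3
2|2|2|3|1
3|1|3|0|1
t=3: 0|0|1|0|1
0|2|1|0|3
1|1|0|1|3
2|3|2|3|1
3|1|3|0|1
t=4: 0|0|1|0|1
0|2|1|0|3
1|2|0|1|3
3|0|3|3|1
3|2|3|0|1
t=5: 0|0|1|0|1
0|2|1|0|3
1|2|0|1|3
3|1|3|3|1
3|2|3|0|1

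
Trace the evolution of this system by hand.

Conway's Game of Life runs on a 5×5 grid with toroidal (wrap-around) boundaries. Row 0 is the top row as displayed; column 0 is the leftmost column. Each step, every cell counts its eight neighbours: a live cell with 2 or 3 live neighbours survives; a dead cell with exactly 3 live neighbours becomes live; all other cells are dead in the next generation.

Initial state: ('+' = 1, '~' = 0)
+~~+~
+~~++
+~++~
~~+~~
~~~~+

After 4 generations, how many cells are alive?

gen 0: +~~+~
+~~++
+~++~
~~+~~
~~~~+
gen 1: +~~+~
+~~~~
+~+~~
~++~+
~~~++
gen 2: +~~+~
+~~~~
+~+++
~++~+
~+~~~
gen 3: ++~~+
+~+~~
~~+~~
~~~~+
~+~++
gen 4: ~~~~~
+~+++
~+~+~
+~+~+
~+++~

12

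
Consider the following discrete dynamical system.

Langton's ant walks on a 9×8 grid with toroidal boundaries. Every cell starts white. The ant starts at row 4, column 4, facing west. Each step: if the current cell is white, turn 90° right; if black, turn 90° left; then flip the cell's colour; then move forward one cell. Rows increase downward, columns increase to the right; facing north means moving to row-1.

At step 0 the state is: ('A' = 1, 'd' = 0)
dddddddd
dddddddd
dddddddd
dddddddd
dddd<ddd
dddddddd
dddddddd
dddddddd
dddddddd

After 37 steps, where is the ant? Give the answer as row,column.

0) dddddddd
dddddddd
dddddddd
dddddddd
dddd<ddd
dddddddd
dddddddd
dddddddd
dddddddd
1) dddddddd
dddddddd
dddddddd
dddd^ddd
ddddAddd
dddddddd
dddddddd
dddddddd
dddddddd
2) dddddddd
dddddddd
dddddddd
ddddA>dd
ddddAddd
dddddddd
dddddddd
dddddddd
dddddddd
3) dddddddd
dddddddd
dddddddd
ddddAAdd
ddddAvdd
dddddddd
dddddddd
dddddddd
dddddddd
4) dddddddd
dddddddd
dddddddd
ddddAAdd
dddd<Add
dddddddd
dddddddd
dddddddd
dddddddd
5) dddddddd
dddddddd
dddddddd
ddddAAdd
dddddAdd
ddddvddd
dddddddd
dddddddd
dddddddd
6) dddddddd
dddddddd
dddddddd
ddddAAdd
dddddAdd
ddd<Addd
dddddddd
dddddddd
dddddddd
7) dddddddd
dddddddd
dddddddd
ddddAAdd
ddd^dAdd
dddAAddd
dddddddd
dddddddd
dddddddd
8) dddddddd
dddddddd
dddddddd
ddddAAdd
dddA>Add
dddAAddd
dddddddd
dddddddd
dddddddd
9) dddddddd
dddddddd
dddddddd
ddddAAdd
dddAAAdd
dddAvddd
dddddddd
dddddddd
dddddddd
10) dddddddd
dddddddd
dddddddd
ddddAAdd
dddAAAdd
dddAd>dd
dddddddd
dddddddd
dddddddd
11) dddddddd
dddddddd
dddddddd
ddddAAdd
dddAAAdd
dddAdAdd
dddddvdd
dddddddd
dddddddd
12) dddddddd
dddddddd
dddddddd
ddddAAdd
dddAAAdd
dddAdAdd
dddd<Add
dddddddd
dddddddd
13) dddddddd
dddddddd
dddddddd
ddddAAdd
dddAAAdd
dddA^Add
ddddAAdd
dddddddd
dddddddd
14) dddddddd
dddddddd
dddddddd
ddddAAdd
dddAAAdd
dddAA>dd
ddddAAdd
dddddddd
dddddddd
15) dddddddd
dddddddd
dddddddd
ddddAAdd
dddAA^dd
dddAAddd
ddddAAdd
dddddddd
dddddddd
16) dddddddd
dddddddd
dddddddd
ddddAAdd
dddA<ddd
dddAAddd
ddddAAdd
dddddddd
dddddddd
17) dddddddd
dddddddd
dddddddd
ddddAAdd
dddAdddd
dddAvddd
ddddAAdd
dddddddd
dddddddd
18) dddddddd
dddddddd
dddddddd
ddddAAdd
dddAdddd
dddAd>dd
ddddAAdd
dddddddd
dddddddd
19) dddddddd
dddddddd
dddddddd
ddddAAdd
dddAdddd
dddAdAdd
ddddAvdd
dddddddd
dddddddd
20) dddddddd
dddddddd
dddddddd
ddddAAdd
dddAdddd
dddAdAdd
ddddAd>d
dddddddd
dddddddd
21) dddddddd
dddddddd
dddddddd
ddddAAdd
dddAdddd
dddAdAdd
ddddAdAd
ddddddvd
dddddddd
22) dddddddd
dddddddd
dddddddd
ddddAAdd
dddAdddd
dddAdAdd
ddddAdAd
ddddd<Ad
dddddddd
23) dddddddd
dddddddd
dddddddd
ddddAAdd
dddAdddd
dddAdAdd
ddddA^Ad
dddddAAd
dddddddd
24) dddddddd
dddddddd
dddddddd
ddddAAdd
dddAdddd
dddAdAdd
ddddAA>d
dddddAAd
dddddddd
25) dddddddd
dddddddd
dddddddd
ddddAAdd
dddAdddd
dddAdA^d
ddddAAdd
dddddAAd
dddddddd
26) dddddddd
dddddddd
dddddddd
ddddAAdd
dddAdddd
dddAdAA>
ddddAAdd
dddddAAd
dddddddd
27) dddddddd
dddddddd
dddddddd
ddddAAdd
dddAdddd
dddAdAAA
ddddAAdv
dddddAAd
dddddddd
28) dddddddd
dddddddd
dddddddd
ddddAAdd
dddAdddd
dddAdAAA
ddddAA<A
dddddAAd
dddddddd
29) dddddddd
dddddddd
dddddddd
ddddAAdd
dddAdddd
dddAdA^A
ddddAAAA
dddddAAd
dddddddd
30) dddddddd
dddddddd
dddddddd
ddddAAdd
dddAdddd
dddAd<dA
ddddAAAA
dddddAAd
dddddddd
31) dddddddd
dddddddd
dddddddd
ddddAAdd
dddAdddd
dddAdddA
ddddAvAA
dddddAAd
dddddddd
32) dddddddd
dddddddd
dddddddd
ddddAAdd
dddAdddd
dddAdddA
ddddAd>A
dddddAAd
dddddddd
33) dddddddd
dddddddd
dddddddd
ddddAAdd
dddAdddd
dddAdd^A
ddddAddA
dddddAAd
dddddddd
34) dddddddd
dddddddd
dddddddd
ddddAAdd
dddAdddd
dddAddA>
ddddAddA
dddddAAd
dddddddd
35) dddddddd
dddddddd
dddddddd
ddddAAdd
dddAddd^
dddAddAd
ddddAddA
dddddAAd
dddddddd
36) dddddddd
dddddddd
dddddddd
ddddAAdd
>ddAdddA
dddAddAd
ddddAddA
dddddAAd
dddddddd
37) dddddddd
dddddddd
dddddddd
ddddAAdd
AddAdddA
vddAddAd
ddddAddA
dddddAAd
dddddddd

5,0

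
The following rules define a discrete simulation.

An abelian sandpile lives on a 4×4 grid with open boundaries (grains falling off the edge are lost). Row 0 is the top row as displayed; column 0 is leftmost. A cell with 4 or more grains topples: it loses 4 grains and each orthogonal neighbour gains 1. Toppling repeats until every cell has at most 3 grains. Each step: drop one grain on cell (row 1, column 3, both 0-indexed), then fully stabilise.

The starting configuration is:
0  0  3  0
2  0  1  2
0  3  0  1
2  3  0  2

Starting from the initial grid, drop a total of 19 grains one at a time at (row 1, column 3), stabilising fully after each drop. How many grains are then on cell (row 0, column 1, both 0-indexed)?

k=0  0  0  3  0
2  0  1  2
0  3  0  1
2  3  0  2
k=1  0  0  3  0
2  0  1  3
0  3  0  1
2  3  0  2
k=2  0  0  3  1
2  0  2  0
0  3  0  2
2  3  0  2
k=3  0  0  3  1
2  0  2  1
0  3  0  2
2  3  0  2
k=4  0  0  3  1
2  0  2  2
0  3  0  2
2  3  0  2
k=5  0  0  3  1
2  0  2  3
0  3  0  2
2  3  0  2
k=6  0  0  3  2
2  0  3  0
0  3  0  3
2  3  0  2
k=7  0  0  3  2
2  0  3  1
0  3  0  3
2  3  0  2
k=8  0  0  3  2
2  0  3  2
0  3  0  3
2  3  0  2
k=9  0  0  3  2
2  0  3  3
0  3  0  3
2  3  0  2
k=10  0  1  1  0
2  1  1  3
0  3  2  0
2  3  0  3
k=11  0  1  1  1
2  1  2  0
0  3  2  1
2  3  0  3
k=12  0  1  1  1
2  1  2  1
0  3  2  1
2  3  0  3
k=13  0  1  1  1
2  1  2  2
0  3  2  1
2  3  0  3
k=14  0  1  1  1
2  1  2  3
0  3  2  1
2  3  0  3
k=15  0  1  1  2
2  1  3  0
0  3  2  2
2  3  0  3
k=16  0  1  1  2
2  1  3  1
0  3  2  2
2  3  0  3
k=17  0  1  1  2
2  1  3  2
0  3  2  2
2  3  0  3
k=18  0  1  1  2
2  1  3  3
0  3  2  2
2  3  0  3
k=19  0  1  2  3
2  2  0  1
0  3  3  3
2  3  0  3

1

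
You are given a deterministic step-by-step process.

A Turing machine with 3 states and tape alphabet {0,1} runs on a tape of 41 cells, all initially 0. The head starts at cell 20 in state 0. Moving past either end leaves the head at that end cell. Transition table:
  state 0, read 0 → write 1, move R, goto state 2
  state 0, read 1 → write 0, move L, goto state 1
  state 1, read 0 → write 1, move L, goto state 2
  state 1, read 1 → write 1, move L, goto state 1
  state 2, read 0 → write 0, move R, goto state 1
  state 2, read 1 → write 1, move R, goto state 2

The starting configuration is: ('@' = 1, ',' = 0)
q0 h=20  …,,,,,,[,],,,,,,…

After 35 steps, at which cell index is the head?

t=0: q0 h=20  …,,,,,,[,],,,,,,…
t=1: q2 h=21  …,,,,,@[,],,,,,,…
t=2: q1 h=22  …,,,,@,[,],,,,,,…
t=3: q2 h=21  …,,,,,@[,]@,,,,,…
t=4: q1 h=22  …,,,,@,[@],,,,,,…
t=5: q1 h=21  …,,,,,@[,]@,,,,,…
t=6: q2 h=20  …,,,,,,[@]@@,,,,…
t=7: q2 h=21  …,,,,,@[@]@,,,,,…
t=8: q2 h=22  …,,,,@@[@],,,,,,…
t=9: q2 h=23  …,,,@@@[,],,,,,,…
t=10: q1 h=24  …,,@@@,[,],,,,,,…
t=11: q2 h=23  …,,,@@@[,]@,,,,,…
t=12: q1 h=24  …,,@@@,[@],,,,,,…
t=13: q1 h=23  …,,,@@@[,]@,,,,,…
t=14: q2 h=22  …,,,,@@[@]@@,,,,…
t=15: q2 h=23  …,,,@@@[@]@,,,,,…
t=16: q2 h=24  …,,@@@@[@],,,,,,…
t=17: q2 h=25  …,@@@@@[,],,,,,,…
t=18: q1 h=26  …@@@@@,[,],,,,,,…
t=19: q2 h=25  …,@@@@@[,]@,,,,,…
t=20: q1 h=26  …@@@@@,[@],,,,,,…
t=21: q1 h=25  …,@@@@@[,]@,,,,,…
t=22: q2 h=24  …,,@@@@[@]@@,,,,…
t=23: q2 h=25  …,@@@@@[@]@,,,,,…
t=24: q2 h=26  …@@@@@@[@],,,,,,…
t=25: q2 h=27  …@@@@@@[,],,,,,,…
t=26: q1 h=28  …@@@@@,[,],,,,,,…
t=27: q2 h=27  …@@@@@@[,]@,,,,,…
t=28: q1 h=28  …@@@@@,[@],,,,,,…
t=29: q1 h=27  …@@@@@@[,]@,,,,,…
t=30: q2 h=26  …@@@@@@[@]@@,,,,…
t=31: q2 h=27  …@@@@@@[@]@,,,,,…
t=32: q2 h=28  …@@@@@@[@],,,,,,…
t=33: q2 h=29  …@@@@@@[,],,,,,,…
t=34: q1 h=30  …@@@@@,[,],,,,,,…
t=35: q2 h=29  …@@@@@@[,]@,,,,,…

29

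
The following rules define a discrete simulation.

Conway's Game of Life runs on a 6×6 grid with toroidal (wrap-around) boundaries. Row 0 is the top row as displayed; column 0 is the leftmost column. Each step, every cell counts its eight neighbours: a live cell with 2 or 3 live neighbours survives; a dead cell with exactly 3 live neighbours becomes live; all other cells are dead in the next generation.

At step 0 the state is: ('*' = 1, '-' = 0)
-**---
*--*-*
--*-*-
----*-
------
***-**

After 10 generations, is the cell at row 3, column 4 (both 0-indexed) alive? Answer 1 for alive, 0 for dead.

k=0  -**---
*--*-*
--*-*-
----*-
------
***-**
k=1  ------
*--***
----*-
---*--
**-**-
*-**-*
k=2  -**---
---***
------
--**-*
**----
*-**-*
k=3  -*----
--***-
--*--*
***---
------
---*-*
k=4  ------
-****-
*---**
***---
***---
------
k=5  --**--
*****-
----*-
--**--
*-*---
-*----
k=6  *---*-
-*--**
----**
-***--
--**--
-*-*--
k=7  *****-
---*--
-*---*
-*----
----*-
-*-**-
k=8  **---*
---*-*
*-*---
*-----
--***-
**----
k=9  -**-**
--*-**
**---*
--*--*
*-**-*
---**-
k=10  ***---
--*---
-***--
--**--
***--*
------

0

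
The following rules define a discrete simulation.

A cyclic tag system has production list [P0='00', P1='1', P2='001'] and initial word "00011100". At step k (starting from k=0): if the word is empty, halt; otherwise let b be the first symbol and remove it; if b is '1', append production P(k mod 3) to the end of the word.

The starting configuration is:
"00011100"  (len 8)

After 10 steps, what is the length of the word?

4

k=0  "00011100"  (len 8)
k=1  "0011100"  (len 7)
k=2  "011100"  (len 6)
k=3  "11100"  (len 5)
k=4  "110000"  (len 6)
k=5  "100001"  (len 6)
k=6  "00001001"  (len 8)
k=7  "0001001"  (len 7)
k=8  "001001"  (len 6)
k=9  "01001"  (len 5)
k=10  "1001"  (len 4)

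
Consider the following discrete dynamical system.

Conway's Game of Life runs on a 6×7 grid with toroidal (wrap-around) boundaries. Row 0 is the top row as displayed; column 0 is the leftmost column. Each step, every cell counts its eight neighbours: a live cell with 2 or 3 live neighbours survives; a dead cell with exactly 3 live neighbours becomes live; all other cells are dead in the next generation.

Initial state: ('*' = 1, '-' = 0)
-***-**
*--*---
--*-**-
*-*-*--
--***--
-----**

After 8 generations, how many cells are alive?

t=0: -***-**
*--*---
--*-**-
*-*-*--
--***--
-----**
t=1: -***-*-
*------
--*-***
--*----
-**-*-*
**----*
t=2: --*----
*------
-*-*-**
*-*-*-*
--**-**
----*-*
t=3: -------
***---*
-*****-
-------
-**----
--*-*-*
t=4: --**-**
*---***
---****
----*--
-***---
-***---
t=5: -------
*-*----
*--*---
-------
-*--*--
*------
t=6: -*-----
-*-----
-*-----
-------
-------
-------
t=7: -------
***----
-------
-------
-------
-------
t=8: -*-----
-*-----
-*-----
-------
-------
-------

3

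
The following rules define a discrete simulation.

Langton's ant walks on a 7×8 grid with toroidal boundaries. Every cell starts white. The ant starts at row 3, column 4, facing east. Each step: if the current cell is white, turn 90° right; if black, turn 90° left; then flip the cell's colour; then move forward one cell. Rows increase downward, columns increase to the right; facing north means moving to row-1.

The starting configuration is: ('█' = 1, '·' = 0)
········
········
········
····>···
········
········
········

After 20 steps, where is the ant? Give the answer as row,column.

1,2

gen 0: ········
········
········
····>···
········
········
········
gen 1: ········
········
········
····█···
····v···
········
········
gen 2: ········
········
········
····█···
···<█···
········
········
gen 3: ········
········
········
···^█···
···██···
········
········
gen 4: ········
········
········
···█>···
···██···
········
········
gen 5: ········
········
····^···
···█····
···██···
········
········
gen 6: ········
········
····█>··
···█····
···██···
········
········
gen 7: ········
········
····██··
···█·v··
···██···
········
········
gen 8: ········
········
····██··
···█<█··
···██···
········
········
gen 9: ········
········
····^█··
···███··
···██···
········
········
gen 10: ········
········
···<·█··
···███··
···██···
········
········
gen 11: ········
···^····
···█·█··
···███··
···██···
········
········
gen 12: ········
···█>···
···█·█··
···███··
···██···
········
········
gen 13: ········
···██···
···█v█··
···███··
···██···
········
········
gen 14: ········
···██···
···<██··
···███··
···██···
········
········
gen 15: ········
···██···
····██··
···v██··
···██···
········
········
gen 16: ········
···██···
····██··
····>█··
···██···
········
········
gen 17: ········
···██···
····^█··
·····█··
···██···
········
········
gen 18: ········
···██···
···<·█··
·····█··
···██···
········
········
gen 19: ········
···^█···
···█·█··
·····█··
···██···
········
········
gen 20: ········
··<·█···
···█·█··
·····█··
···██···
········
········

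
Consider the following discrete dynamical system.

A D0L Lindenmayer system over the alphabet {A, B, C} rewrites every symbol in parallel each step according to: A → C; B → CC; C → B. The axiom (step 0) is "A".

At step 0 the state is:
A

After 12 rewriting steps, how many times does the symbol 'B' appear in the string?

[0] A
[1] C
[2] B
[3] CC
[4] BB
[5] CCCC
[6] BBBB
[7] CCCCCCCC
[8] BBBBBBBB
[9] CCCCCCCCCCCCCCCC
[10] BBBBBBBBBBBBBBBB
[11] CCCCCCCCCCCCCCCCCCCCCCCCCCCCCCCC
[12] BBBBBBBBBBBBBBBBBBBBBBBBBBBBBBBB

32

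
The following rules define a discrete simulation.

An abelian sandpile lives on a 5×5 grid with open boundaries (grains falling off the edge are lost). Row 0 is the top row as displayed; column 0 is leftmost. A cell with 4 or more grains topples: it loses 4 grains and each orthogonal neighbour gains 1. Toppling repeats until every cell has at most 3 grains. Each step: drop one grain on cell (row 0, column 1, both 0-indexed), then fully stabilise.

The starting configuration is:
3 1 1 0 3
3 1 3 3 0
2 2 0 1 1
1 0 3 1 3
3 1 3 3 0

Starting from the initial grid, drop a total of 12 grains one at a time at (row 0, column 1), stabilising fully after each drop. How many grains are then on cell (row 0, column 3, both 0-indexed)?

step 0: 3 1 1 0 3
3 1 3 3 0
2 2 0 1 1
1 0 3 1 3
3 1 3 3 0
step 1: 3 2 1 0 3
3 1 3 3 0
2 2 0 1 1
1 0 3 1 3
3 1 3 3 0
step 2: 3 3 1 0 3
3 1 3 3 0
2 2 0 1 1
1 0 3 1 3
3 1 3 3 0
step 3: 1 1 2 0 3
0 3 3 3 0
3 2 0 1 1
1 0 3 1 3
3 1 3 3 0
step 4: 1 2 2 0 3
0 3 3 3 0
3 2 0 1 1
1 0 3 1 3
3 1 3 3 0
step 5: 1 3 2 0 3
0 3 3 3 0
3 2 0 1 1
1 0 3 1 3
3 1 3 3 0
step 6: 2 2 0 2 3
1 1 2 0 1
3 3 1 2 1
1 0 3 1 3
3 1 3 3 0
step 7: 2 3 0 2 3
1 1 2 0 1
3 3 1 2 1
1 0 3 1 3
3 1 3 3 0
step 8: 3 0 1 2 3
1 2 2 0 1
3 3 1 2 1
1 0 3 1 3
3 1 3 3 0
step 9: 3 1 1 2 3
1 2 2 0 1
3 3 1 2 1
1 0 3 1 3
3 1 3 3 0
step 10: 3 2 1 2 3
1 2 2 0 1
3 3 1 2 1
1 0 3 1 3
3 1 3 3 0
step 11: 3 3 1 2 3
1 2 2 0 1
3 3 1 2 1
1 0 3 1 3
3 1 3 3 0
step 12: 0 1 2 2 3
2 3 2 0 1
3 3 1 2 1
1 0 3 1 3
3 1 3 3 0

2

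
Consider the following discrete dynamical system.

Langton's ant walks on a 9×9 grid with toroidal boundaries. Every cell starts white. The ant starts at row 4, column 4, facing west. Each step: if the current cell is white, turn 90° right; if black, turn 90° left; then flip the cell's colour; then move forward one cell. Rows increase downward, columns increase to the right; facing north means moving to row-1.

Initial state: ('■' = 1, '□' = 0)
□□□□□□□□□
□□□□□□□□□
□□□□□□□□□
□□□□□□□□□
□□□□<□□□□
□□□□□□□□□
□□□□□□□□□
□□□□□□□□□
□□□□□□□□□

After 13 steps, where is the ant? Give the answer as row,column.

step 0: □□□□□□□□□
□□□□□□□□□
□□□□□□□□□
□□□□□□□□□
□□□□<□□□□
□□□□□□□□□
□□□□□□□□□
□□□□□□□□□
□□□□□□□□□
step 1: □□□□□□□□□
□□□□□□□□□
□□□□□□□□□
□□□□^□□□□
□□□□■□□□□
□□□□□□□□□
□□□□□□□□□
□□□□□□□□□
□□□□□□□□□
step 2: □□□□□□□□□
□□□□□□□□□
□□□□□□□□□
□□□□■>□□□
□□□□■□□□□
□□□□□□□□□
□□□□□□□□□
□□□□□□□□□
□□□□□□□□□
step 3: □□□□□□□□□
□□□□□□□□□
□□□□□□□□□
□□□□■■□□□
□□□□■v□□□
□□□□□□□□□
□□□□□□□□□
□□□□□□□□□
□□□□□□□□□
step 4: □□□□□□□□□
□□□□□□□□□
□□□□□□□□□
□□□□■■□□□
□□□□<■□□□
□□□□□□□□□
□□□□□□□□□
□□□□□□□□□
□□□□□□□□□
step 5: □□□□□□□□□
□□□□□□□□□
□□□□□□□□□
□□□□■■□□□
□□□□□■□□□
□□□□v□□□□
□□□□□□□□□
□□□□□□□□□
□□□□□□□□□
step 6: □□□□□□□□□
□□□□□□□□□
□□□□□□□□□
□□□□■■□□□
□□□□□■□□□
□□□<■□□□□
□□□□□□□□□
□□□□□□□□□
□□□□□□□□□
step 7: □□□□□□□□□
□□□□□□□□□
□□□□□□□□□
□□□□■■□□□
□□□^□■□□□
□□□■■□□□□
□□□□□□□□□
□□□□□□□□□
□□□□□□□□□
step 8: □□□□□□□□□
□□□□□□□□□
□□□□□□□□□
□□□□■■□□□
□□□■>■□□□
□□□■■□□□□
□□□□□□□□□
□□□□□□□□□
□□□□□□□□□
step 9: □□□□□□□□□
□□□□□□□□□
□□□□□□□□□
□□□□■■□□□
□□□■■■□□□
□□□■v□□□□
□□□□□□□□□
□□□□□□□□□
□□□□□□□□□
step 10: □□□□□□□□□
□□□□□□□□□
□□□□□□□□□
□□□□■■□□□
□□□■■■□□□
□□□■□>□□□
□□□□□□□□□
□□□□□□□□□
□□□□□□□□□
step 11: □□□□□□□□□
□□□□□□□□□
□□□□□□□□□
□□□□■■□□□
□□□■■■□□□
□□□■□■□□□
□□□□□v□□□
□□□□□□□□□
□□□□□□□□□
step 12: □□□□□□□□□
□□□□□□□□□
□□□□□□□□□
□□□□■■□□□
□□□■■■□□□
□□□■□■□□□
□□□□<■□□□
□□□□□□□□□
□□□□□□□□□
step 13: □□□□□□□□□
□□□□□□□□□
□□□□□□□□□
□□□□■■□□□
□□□■■■□□□
□□□■^■□□□
□□□□■■□□□
□□□□□□□□□
□□□□□□□□□

5,4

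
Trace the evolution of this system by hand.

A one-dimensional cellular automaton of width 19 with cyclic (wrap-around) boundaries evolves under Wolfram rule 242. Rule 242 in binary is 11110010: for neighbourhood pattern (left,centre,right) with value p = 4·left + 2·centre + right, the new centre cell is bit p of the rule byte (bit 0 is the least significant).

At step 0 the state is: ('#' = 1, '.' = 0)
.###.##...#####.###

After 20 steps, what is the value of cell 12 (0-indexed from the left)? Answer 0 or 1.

1

gen 0: .###.##...#####.###
gen 1: #.###.##.#.#####.##
gen 2: ##.###.##.#.#####.#
gen 3: ###.###.##.#.#####.
gen 4: .###.###.##.#.#####
gen 5: #.###.###.##.#.####
gen 6: ##.###.###.##.#.###
gen 7: ###.###.###.##.#.##
gen 8: ####.###.###.##.#.#
gen 9: #####.###.###.##.#.
gen 10: .#####.###.###.##.#
gen 11: #.#####.###.###.##.
gen 12: .#.#####.###.###.##
gen 13: #.#.#####.###.###.#
gen 14: ##.#.#####.###.###.
gen 15: .##.#.#####.###.###
gen 16: #.##.#.#####.###.##
gen 17: ##.##.#.#####.###.#
gen 18: ###.##.#.#####.###.
gen 19: .###.##.#.#####.###
gen 20: #.###.##.#.#####.##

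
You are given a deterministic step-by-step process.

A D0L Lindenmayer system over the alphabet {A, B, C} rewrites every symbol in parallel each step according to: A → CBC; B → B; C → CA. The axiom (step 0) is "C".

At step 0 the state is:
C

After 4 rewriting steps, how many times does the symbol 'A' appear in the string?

t=0: C
t=1: CA
t=2: CACBC
t=3: CACBCCABCA
t=4: CACBCCABCACACBCBCACBC

5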